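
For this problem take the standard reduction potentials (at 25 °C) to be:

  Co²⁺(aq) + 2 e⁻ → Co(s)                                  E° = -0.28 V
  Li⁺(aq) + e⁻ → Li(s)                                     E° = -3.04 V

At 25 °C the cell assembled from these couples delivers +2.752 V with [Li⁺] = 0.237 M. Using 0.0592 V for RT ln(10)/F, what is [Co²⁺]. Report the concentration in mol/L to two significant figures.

0.030 M

Co²⁺/Co is the cathode, Li⁺/Li the anode: E°cell = +2.76 V, n = 2.
Overall reaction: Co²⁺(aq) + 2 Li(s) → Co(s) + 2 Li⁺(aq); Q = [Li⁺]^2/[Co²⁺]^1.
From E = E° − (0.0592/n) log Q: log Q = (E° − E)·n/0.0592 = (+2.76 − (+2.752))·2/0.0592 = 0.2703.
So 1·log[Co²⁺] = 2·log(0.237) − log Q = -1.2505 − (0.2703) = -1.5208; [Co²⁺] = 10^(-1.5208) ≈ 0.030 M.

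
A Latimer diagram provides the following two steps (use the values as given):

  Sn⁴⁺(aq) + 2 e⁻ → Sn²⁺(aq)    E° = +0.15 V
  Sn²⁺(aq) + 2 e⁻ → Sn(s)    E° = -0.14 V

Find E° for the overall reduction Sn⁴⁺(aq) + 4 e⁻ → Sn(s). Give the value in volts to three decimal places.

Adding the free-energy changes (−nFE°) of the two steps gives −n₃FE°₃ = −n₁FE°₁ − n₂FE°₂.
E°₃ = (2×+0.15 + 2×-0.14) / 4 = (+0.020) / 4 = +0.005 V.

+0.005 V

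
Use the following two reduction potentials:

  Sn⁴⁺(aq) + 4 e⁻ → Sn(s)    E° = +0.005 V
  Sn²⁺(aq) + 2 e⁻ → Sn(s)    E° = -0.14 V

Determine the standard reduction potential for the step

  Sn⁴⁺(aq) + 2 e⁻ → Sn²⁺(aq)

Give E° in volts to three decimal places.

+0.150 V

Sequential free energies add, so n₃E°₃ = n₁E°₁ + n₂E°₂.
With n₃ = 4, and the known step contributing 2×(-0.14) V, the unknown satisfies 2·E° = 4×(+0.005) − 2×(-0.14) = +0.300.
E° = +0.300 / 2 = +0.150 V.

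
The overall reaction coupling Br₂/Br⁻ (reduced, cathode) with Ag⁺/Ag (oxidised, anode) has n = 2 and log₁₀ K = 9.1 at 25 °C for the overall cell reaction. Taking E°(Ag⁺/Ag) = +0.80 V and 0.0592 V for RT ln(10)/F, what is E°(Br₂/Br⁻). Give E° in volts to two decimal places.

E°cell = (0.0592/n)·log K = (0.0592/2)(9.1) = +0.269 V.
Since Br₂/Br⁻ is the cathode and Ag⁺/Ag the anode, E°cell = E°(Br₂/Br⁻) − E°(Ag⁺/Ag).
So E°(Br₂/Br⁻) = E°cell + E°(Ag⁺/Ag) = +0.269 + (+0.80) = +1.07 V.

+1.07 V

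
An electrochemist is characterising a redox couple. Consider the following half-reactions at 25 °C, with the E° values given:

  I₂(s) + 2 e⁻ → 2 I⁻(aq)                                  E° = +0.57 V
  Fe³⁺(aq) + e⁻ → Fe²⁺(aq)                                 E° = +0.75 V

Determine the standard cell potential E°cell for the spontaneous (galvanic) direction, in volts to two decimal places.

The Fe³⁺/Fe²⁺ couple has the higher reduction potential, so it is the cathode; I₂/I⁻ is oxidised at the anode.
E°cell = E°(cathode) − E°(anode) = (+0.75) − (+0.57) = +0.18 V.

+0.18 V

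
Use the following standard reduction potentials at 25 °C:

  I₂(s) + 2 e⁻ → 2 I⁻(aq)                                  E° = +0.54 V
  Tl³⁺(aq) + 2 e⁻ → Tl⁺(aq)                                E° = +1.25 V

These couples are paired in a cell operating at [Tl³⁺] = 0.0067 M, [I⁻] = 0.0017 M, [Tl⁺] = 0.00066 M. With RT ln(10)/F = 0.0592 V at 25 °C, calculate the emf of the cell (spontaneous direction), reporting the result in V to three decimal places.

Tl³⁺/Tl⁺ is the cathode (higher E°), I₂/I⁻ the anode: E°cell = +1.25 − (+0.54) = +0.71 V, n = 2.
Overall: Tl³⁺(aq) + 2 I⁻(aq) → Tl⁺(aq) + I₂(s)
Q = [Tl⁺] / ([Tl³⁺]·[I⁻]^2); log Q = 4.533.
E = E° − (0.0592/n) log Q = +0.71 − (0.0592/2)(4.533) = +0.576 V.

+0.576 V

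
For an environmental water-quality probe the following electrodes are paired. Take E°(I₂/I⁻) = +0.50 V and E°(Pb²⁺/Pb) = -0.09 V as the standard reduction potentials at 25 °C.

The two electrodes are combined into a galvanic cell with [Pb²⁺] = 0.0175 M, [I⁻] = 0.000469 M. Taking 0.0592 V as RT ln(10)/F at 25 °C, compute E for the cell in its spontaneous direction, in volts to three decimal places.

+0.839 V

I₂/I⁻ is the cathode (higher E°), Pb²⁺/Pb the anode: E°cell = +0.50 − (-0.09) = +0.59 V, n = 2.
Overall: I₂(s) + Pb(s) → 2 I⁻(aq) + Pb²⁺(aq)
Q = [I⁻]^2·[Pb²⁺]; log Q = -8.415.
E = E° − (0.0592/n) log Q = +0.59 − (0.0592/2)(-8.415) = +0.839 V.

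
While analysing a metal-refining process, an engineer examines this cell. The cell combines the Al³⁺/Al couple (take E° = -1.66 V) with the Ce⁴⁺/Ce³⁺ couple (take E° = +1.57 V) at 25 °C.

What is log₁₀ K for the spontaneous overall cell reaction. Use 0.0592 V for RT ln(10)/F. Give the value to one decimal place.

163.7

Cathode: Ce⁴⁺/Ce³⁺; anode: Al³⁺/Al. E°cell = +3.23 V, n = 3.
log K = nE°cell / 0.0592 = (3)(+3.23) / 0.0592 = 163.7.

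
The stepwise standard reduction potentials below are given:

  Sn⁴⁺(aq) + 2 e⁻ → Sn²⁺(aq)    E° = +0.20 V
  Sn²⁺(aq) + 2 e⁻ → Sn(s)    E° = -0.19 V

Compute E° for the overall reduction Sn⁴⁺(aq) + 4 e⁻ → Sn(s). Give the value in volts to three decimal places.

Standard free energies of sequential steps add: ΔG°₃ = ΔG°₁ + ΔG°₂, so n₃E°₃ = n₁E°₁ + n₂E°₂.
E°₃ = (2×+0.20 + 2×-0.19) / 4 = (+0.020) / 4 = +0.005 V.

+0.005 V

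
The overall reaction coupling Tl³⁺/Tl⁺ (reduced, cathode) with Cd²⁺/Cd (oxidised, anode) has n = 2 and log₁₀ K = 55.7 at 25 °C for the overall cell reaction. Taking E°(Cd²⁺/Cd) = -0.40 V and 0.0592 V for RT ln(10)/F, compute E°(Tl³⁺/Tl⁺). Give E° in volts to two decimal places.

+1.25 V

E°cell = (0.0592/n)·log K = (0.0592/2)(55.7) = +1.649 V.
Since Tl³⁺/Tl⁺ is the cathode and Cd²⁺/Cd the anode, E°cell = E°(Tl³⁺/Tl⁺) − E°(Cd²⁺/Cd).
So E°(Tl³⁺/Tl⁺) = E°cell + E°(Cd²⁺/Cd) = +1.649 + (-0.40) = +1.25 V.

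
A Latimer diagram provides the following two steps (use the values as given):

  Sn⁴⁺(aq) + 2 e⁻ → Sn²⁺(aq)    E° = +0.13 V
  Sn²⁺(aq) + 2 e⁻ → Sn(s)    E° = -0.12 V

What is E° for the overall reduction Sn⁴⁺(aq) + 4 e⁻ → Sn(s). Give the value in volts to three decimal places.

+0.005 V

Since ΔG° = −nFE° is additive over sequential reductions, n₃E°₃ = n₁E°₁ + n₂E°₂.
E°₃ = (2×+0.13 + 2×-0.12) / 4 = (+0.020) / 4 = +0.005 V.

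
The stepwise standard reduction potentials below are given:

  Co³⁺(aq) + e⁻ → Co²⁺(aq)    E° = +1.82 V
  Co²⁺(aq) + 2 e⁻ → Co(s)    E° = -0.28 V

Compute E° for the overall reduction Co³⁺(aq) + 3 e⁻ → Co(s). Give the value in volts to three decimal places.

+0.420 V

Adding the free-energy changes (−nFE°) of the two steps gives −n₃FE°₃ = −n₁FE°₁ − n₂FE°₂.
E°₃ = (1×+1.82 + 2×-0.28) / 3 = (+1.260) / 3 = +0.420 V.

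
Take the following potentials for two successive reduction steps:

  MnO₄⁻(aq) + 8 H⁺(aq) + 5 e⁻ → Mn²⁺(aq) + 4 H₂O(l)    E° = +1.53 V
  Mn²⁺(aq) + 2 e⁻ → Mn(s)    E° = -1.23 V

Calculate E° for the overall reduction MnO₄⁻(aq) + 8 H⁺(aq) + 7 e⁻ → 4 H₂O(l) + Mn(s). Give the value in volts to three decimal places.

Since ΔG° = −nFE° is additive over sequential reductions, n₃E°₃ = n₁E°₁ + n₂E°₂.
E°₃ = (5×+1.53 + 2×-1.23) / 7 = (+5.190) / 7 = +0.741 V.

+0.741 V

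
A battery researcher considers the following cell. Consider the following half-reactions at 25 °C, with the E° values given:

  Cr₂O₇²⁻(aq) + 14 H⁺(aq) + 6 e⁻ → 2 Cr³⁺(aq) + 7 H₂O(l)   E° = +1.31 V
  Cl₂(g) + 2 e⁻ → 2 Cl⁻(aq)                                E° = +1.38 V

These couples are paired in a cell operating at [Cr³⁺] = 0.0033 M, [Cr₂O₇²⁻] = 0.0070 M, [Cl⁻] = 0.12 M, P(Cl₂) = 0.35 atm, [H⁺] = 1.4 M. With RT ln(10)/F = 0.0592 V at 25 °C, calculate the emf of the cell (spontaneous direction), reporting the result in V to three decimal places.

Cl₂/Cl⁻ is the cathode (higher E°), Cr₂O₇²⁻/Cr³⁺ the anode: E°cell = +1.38 − (+1.31) = +0.07 V, n = 6.
Overall: 3 Cl₂(g) + 2 Cr³⁺(aq) + 7 H₂O(l) → 6 Cl⁻(aq) + Cr₂O₇²⁻(aq) + 14 H⁺(aq)
Q = [Cl⁻]^6·[Cr₂O₇²⁻]·[H⁺]^14 / (P(Cl₂)^3·[Cr³⁺]^2); log Q = 0.697.
E = E° − (0.0592/n) log Q = +0.07 − (0.0592/6)(0.697) = +0.063 V.

+0.063 V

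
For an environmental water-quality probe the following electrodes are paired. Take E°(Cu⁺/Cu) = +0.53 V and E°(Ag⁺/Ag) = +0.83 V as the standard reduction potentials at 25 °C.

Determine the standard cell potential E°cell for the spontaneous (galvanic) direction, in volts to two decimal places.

The Ag⁺/Ag couple has the higher reduction potential, so it is the cathode; Cu⁺/Cu is oxidised at the anode.
E°cell = E°(cathode) − E°(anode) = (+0.83) − (+0.53) = +0.30 V.

+0.30 V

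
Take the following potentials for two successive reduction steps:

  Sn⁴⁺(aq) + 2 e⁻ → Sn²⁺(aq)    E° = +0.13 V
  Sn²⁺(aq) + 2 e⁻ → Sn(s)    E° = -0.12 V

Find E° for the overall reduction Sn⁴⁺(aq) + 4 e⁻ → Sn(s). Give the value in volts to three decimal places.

+0.005 V

Standard free energies of sequential steps add: ΔG°₃ = ΔG°₁ + ΔG°₂, so n₃E°₃ = n₁E°₁ + n₂E°₂.
E°₃ = (2×+0.13 + 2×-0.12) / 4 = (+0.020) / 4 = +0.005 V.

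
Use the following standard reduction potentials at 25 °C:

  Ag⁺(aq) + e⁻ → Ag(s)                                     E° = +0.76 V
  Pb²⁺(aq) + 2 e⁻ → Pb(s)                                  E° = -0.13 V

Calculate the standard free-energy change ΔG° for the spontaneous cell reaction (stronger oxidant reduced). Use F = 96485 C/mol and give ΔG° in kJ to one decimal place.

-171.7 kJ

Ag⁺/Ag (E° = +0.76 V) is the cathode; Pb²⁺/Pb (E° = -0.13 V) is the anode, so E°cell = +0.89 V.
Balancing electrons gives n = 2 (lcm of 1 and 2).
ΔG° = −nFE° = −(2)(96485)(+0.89) = -171,743 J = -171.7 kJ.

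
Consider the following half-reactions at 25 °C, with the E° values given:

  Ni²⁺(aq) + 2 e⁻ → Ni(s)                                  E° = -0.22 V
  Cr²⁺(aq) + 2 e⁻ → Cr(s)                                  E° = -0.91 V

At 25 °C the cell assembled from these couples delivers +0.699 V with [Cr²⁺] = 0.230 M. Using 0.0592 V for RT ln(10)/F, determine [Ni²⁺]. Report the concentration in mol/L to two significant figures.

0.46 M

Ni²⁺/Ni is the cathode, Cr²⁺/Cr the anode: E°cell = +0.69 V, n = 2.
Overall reaction: Ni²⁺(aq) + Cr(s) → Ni(s) + Cr²⁺(aq); Q = [Cr²⁺]^1/[Ni²⁺]^1.
From E = E° − (0.0592/n) log Q: log Q = (E° − E)·n/0.0592 = (+0.69 − (+0.699))·2/0.0592 = -0.3041.
So 1·log[Ni²⁺] = 1·log(0.23) − log Q = -0.6383 − (-0.3041) = -0.3342; [Ni²⁺] = 10^(-0.3342) ≈ 0.46 M.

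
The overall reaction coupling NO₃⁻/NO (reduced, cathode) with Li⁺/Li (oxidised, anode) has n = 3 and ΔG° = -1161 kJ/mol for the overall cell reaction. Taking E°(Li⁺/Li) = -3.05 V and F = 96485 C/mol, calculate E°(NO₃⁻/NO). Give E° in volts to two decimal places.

+0.96 V

E°cell = −ΔG°/(nF) = −(-1161×10³)/((3)(96485)) = +4.011 V.
Since NO₃⁻/NO is the cathode and Li⁺/Li the anode, E°cell = E°(NO₃⁻/NO) − E°(Li⁺/Li).
So E°(NO₃⁻/NO) = E°cell + E°(Li⁺/Li) = +4.011 + (-3.05) = +0.96 V.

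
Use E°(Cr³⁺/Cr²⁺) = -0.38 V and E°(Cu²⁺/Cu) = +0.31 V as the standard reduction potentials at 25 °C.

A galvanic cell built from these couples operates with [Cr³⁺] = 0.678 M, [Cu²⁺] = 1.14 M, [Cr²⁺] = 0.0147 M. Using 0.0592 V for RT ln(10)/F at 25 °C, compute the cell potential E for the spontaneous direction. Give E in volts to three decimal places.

+0.593 V

Cu²⁺/Cu is the cathode (higher E°), Cr³⁺/Cr²⁺ the anode: E°cell = +0.31 − (-0.38) = +0.69 V, n = 2.
Overall: Cu²⁺(aq) + 2 Cr²⁺(aq) → Cu(s) + 2 Cr³⁺(aq)
Q = [Cr³⁺]^2 / ([Cu²⁺]·[Cr²⁺]^2); log Q = 3.271.
E = E° − (0.0592/n) log Q = +0.69 − (0.0592/2)(3.271) = +0.593 V.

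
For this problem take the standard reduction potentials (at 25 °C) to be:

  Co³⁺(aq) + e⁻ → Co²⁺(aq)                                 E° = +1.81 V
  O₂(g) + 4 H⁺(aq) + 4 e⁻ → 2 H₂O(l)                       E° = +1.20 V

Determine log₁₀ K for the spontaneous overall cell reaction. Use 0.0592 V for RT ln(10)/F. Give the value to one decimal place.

41.2

Cathode: Co³⁺/Co²⁺; anode: O₂/H₂O. E°cell = +0.61 V, n = 4.
log K = nE°cell / 0.0592 = (4)(+0.61) / 0.0592 = 41.2.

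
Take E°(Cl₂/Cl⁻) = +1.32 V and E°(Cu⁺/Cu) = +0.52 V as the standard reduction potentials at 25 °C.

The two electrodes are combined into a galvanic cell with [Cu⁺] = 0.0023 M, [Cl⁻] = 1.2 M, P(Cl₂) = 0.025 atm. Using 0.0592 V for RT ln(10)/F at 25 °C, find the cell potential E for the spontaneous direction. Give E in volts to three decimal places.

+0.904 V

Cl₂/Cl⁻ is the cathode (higher E°), Cu⁺/Cu the anode: E°cell = +1.32 − (+0.52) = +0.80 V, n = 2.
Overall: Cl₂(g) + 2 Cu(s) → 2 Cl⁻(aq) + 2 Cu⁺(aq)
Q = [Cl⁻]^2·[Cu⁺]^2 / (P(Cl₂)); log Q = -3.516.
E = E° − (0.0592/n) log Q = +0.80 − (0.0592/2)(-3.516) = +0.904 V.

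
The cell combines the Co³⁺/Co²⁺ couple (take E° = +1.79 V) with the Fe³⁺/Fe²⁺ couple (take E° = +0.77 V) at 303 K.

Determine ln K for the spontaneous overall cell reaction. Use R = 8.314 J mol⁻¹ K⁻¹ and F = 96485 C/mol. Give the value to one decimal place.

Cathode: Co³⁺/Co²⁺; anode: Fe³⁺/Fe²⁺. E°cell = (+1.79) − (+0.77) = +1.02 V, with n = 1.
ΔG° = −nFE° = −RT ln K, so ln K = nFE°/(RT) = (1)(96485)(+1.02) / ((8.314)(303)) = 39.067.

39.1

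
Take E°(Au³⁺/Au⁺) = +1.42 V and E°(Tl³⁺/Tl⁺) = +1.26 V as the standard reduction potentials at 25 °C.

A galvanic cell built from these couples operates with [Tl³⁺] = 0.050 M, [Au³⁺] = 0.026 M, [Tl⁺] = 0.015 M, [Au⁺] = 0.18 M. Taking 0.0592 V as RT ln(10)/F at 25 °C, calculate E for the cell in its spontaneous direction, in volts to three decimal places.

+0.120 V

Au³⁺/Au⁺ is the cathode (higher E°), Tl³⁺/Tl⁺ the anode: E°cell = +1.42 − (+1.26) = +0.16 V, n = 2.
Overall: Au³⁺(aq) + Tl⁺(aq) → Au⁺(aq) + Tl³⁺(aq)
Q = [Au⁺]·[Tl³⁺] / ([Au³⁺]·[Tl⁺]); log Q = 1.363.
E = E° − (0.0592/n) log Q = +0.16 − (0.0592/2)(1.363) = +0.120 V.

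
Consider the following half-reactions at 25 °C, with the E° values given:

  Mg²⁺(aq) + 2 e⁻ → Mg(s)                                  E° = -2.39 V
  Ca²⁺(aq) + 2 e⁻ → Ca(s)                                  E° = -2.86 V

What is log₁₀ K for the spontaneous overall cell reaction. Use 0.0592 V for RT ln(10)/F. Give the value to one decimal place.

15.9

Cathode: Mg²⁺/Mg; anode: Ca²⁺/Ca. E°cell = +0.47 V, n = 2.
log K = nE°cell / 0.0592 = (2)(+0.47) / 0.0592 = 15.9.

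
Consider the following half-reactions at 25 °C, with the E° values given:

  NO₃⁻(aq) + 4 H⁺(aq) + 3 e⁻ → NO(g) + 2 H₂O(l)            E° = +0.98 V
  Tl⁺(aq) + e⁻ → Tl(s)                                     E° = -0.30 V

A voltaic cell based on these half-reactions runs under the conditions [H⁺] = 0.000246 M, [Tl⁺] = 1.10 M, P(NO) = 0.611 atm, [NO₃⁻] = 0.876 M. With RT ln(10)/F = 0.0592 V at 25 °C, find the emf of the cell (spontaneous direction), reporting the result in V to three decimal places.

+0.996 V

NO₃⁻/NO is the cathode (higher E°), Tl⁺/Tl the anode: E°cell = +0.98 − (-0.30) = +1.28 V, n = 3.
Overall: NO₃⁻(aq) + 4 H⁺(aq) + 3 Tl(s) → NO(g) + 2 H₂O(l) + 3 Tl⁺(aq)
Q = P(NO)·[Tl⁺]^3 / ([NO₃⁻]·[H⁺]^4); log Q = 14.404.
E = E° − (0.0592/n) log Q = +1.28 − (0.0592/3)(14.404) = +0.996 V.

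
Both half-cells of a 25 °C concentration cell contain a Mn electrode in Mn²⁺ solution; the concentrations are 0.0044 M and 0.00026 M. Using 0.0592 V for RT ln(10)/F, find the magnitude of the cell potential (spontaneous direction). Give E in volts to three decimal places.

For a concentration cell E°cell = 0. The 0.0044 M side is the cathode (reduction is favoured where [Mn²⁺] is higher).
With n = 2, E = −(0.0592/2) log([Mn²⁺]ₐₙ/[Mn²⁺]꜀ₐₜ) = −(0.0592/2) log(0.00026/0.0044) = −(0.0592/2)(-1.228) = +0.036 V.

+0.036 V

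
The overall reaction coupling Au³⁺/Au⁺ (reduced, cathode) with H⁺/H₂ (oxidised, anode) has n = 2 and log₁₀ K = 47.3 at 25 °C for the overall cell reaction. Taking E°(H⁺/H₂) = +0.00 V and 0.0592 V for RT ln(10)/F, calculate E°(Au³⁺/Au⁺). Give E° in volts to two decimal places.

+1.40 V

E°cell = (0.0592/n)·log K = (0.0592/2)(47.3) = +1.400 V.
Since Au³⁺/Au⁺ is the cathode and H⁺/H₂ the anode, E°cell = E°(Au³⁺/Au⁺) − E°(H⁺/H₂).
So E°(Au³⁺/Au⁺) = E°cell + E°(H⁺/H₂) = +1.400 + (+0.00) = +1.40 V.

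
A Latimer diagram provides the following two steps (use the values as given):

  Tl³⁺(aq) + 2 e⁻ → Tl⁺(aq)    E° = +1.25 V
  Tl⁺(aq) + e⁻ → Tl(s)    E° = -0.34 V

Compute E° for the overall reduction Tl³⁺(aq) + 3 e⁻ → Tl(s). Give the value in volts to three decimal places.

+0.720 V

Adding the free-energy changes (−nFE°) of the two steps gives −n₃FE°₃ = −n₁FE°₁ − n₂FE°₂.
E°₃ = (2×+1.25 + 1×-0.34) / 3 = (+2.160) / 3 = +0.720 V.
Simply averaging or adding the two E° values would be wrong; the electron-weighted sum is required.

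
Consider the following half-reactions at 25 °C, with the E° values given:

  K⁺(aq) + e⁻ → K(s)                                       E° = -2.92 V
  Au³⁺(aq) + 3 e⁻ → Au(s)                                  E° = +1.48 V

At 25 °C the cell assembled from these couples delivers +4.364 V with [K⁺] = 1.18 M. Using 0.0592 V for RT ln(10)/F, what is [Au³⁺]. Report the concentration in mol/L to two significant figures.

0.025 M

Au³⁺/Au is the cathode, K⁺/K the anode: E°cell = +4.40 V, n = 3.
Overall reaction: Au³⁺(aq) + 3 K(s) → Au(s) + 3 K⁺(aq); Q = [K⁺]^3/[Au³⁺]^1.
From E = E° − (0.0592/n) log Q: log Q = (E° − E)·n/0.0592 = (+4.40 − (+4.364))·3/0.0592 = 1.8243.
So 1·log[Au³⁺] = 3·log(1.18) − log Q = 0.2156 − (1.8243) = -1.6087; [Au³⁺] = 10^(-1.6087) ≈ 0.025 M.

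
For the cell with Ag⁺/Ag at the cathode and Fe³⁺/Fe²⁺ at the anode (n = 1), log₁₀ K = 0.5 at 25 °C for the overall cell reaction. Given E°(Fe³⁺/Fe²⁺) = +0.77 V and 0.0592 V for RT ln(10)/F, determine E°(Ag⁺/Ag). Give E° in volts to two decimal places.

E°cell = (0.0592/n)·log K = (0.0592/1)(0.5) = +0.030 V.
Since Ag⁺/Ag is the cathode and Fe³⁺/Fe²⁺ the anode, E°cell = E°(Ag⁺/Ag) − E°(Fe³⁺/Fe²⁺).
So E°(Ag⁺/Ag) = E°cell + E°(Fe³⁺/Fe²⁺) = +0.030 + (+0.77) = +0.80 V.

+0.80 V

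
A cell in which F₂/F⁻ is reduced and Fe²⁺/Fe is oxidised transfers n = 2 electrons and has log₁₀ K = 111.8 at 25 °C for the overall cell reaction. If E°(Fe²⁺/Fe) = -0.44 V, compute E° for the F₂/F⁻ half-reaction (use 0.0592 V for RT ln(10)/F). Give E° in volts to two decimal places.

E°cell = (0.0592/n)·log K = (0.0592/2)(111.8) = +3.309 V.
Since F₂/F⁻ is the cathode and Fe²⁺/Fe the anode, E°cell = E°(F₂/F⁻) − E°(Fe²⁺/Fe).
So E°(F₂/F⁻) = E°cell + E°(Fe²⁺/Fe) = +3.309 + (-0.44) = +2.87 V.

+2.87 V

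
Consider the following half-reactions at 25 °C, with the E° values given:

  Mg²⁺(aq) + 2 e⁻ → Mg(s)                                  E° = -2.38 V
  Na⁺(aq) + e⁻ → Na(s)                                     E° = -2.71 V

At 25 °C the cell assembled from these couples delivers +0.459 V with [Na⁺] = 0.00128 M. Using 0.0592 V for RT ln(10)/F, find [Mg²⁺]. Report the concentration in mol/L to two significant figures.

Mg²⁺/Mg is the cathode, Na⁺/Na the anode: E°cell = +0.33 V, n = 2.
Overall reaction: Mg²⁺(aq) + 2 Na(s) → Mg(s) + 2 Na⁺(aq); Q = [Na⁺]^2/[Mg²⁺]^1.
From E = E° − (0.0592/n) log Q: log Q = (E° − E)·n/0.0592 = (+0.33 − (+0.459))·2/0.0592 = -4.3581.
So 1·log[Mg²⁺] = 2·log(0.00128) − log Q = -5.7856 − (-4.3581) = -1.4275; [Mg²⁺] = 10^(-1.4275) ≈ 0.037 M.

0.037 M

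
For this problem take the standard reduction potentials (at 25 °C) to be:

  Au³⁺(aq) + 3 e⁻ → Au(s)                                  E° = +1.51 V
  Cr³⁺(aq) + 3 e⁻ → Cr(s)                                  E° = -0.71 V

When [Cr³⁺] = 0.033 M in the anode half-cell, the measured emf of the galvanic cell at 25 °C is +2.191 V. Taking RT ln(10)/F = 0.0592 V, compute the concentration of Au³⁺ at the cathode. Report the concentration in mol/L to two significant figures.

Au³⁺/Au is the cathode, Cr³⁺/Cr the anode: E°cell = +2.22 V, n = 3.
Overall reaction: Au³⁺(aq) + Cr(s) → Au(s) + Cr³⁺(aq); Q = [Cr³⁺]^1/[Au³⁺]^1.
From E = E° − (0.0592/n) log Q: log Q = (E° − E)·n/0.0592 = (+2.22 − (+2.191))·3/0.0592 = 1.4696.
So 1·log[Au³⁺] = 1·log(0.033) − log Q = -1.4815 − (1.4696) = -2.9511; [Au³⁺] = 10^(-2.9511) ≈ 0.0011 M.

0.0011 M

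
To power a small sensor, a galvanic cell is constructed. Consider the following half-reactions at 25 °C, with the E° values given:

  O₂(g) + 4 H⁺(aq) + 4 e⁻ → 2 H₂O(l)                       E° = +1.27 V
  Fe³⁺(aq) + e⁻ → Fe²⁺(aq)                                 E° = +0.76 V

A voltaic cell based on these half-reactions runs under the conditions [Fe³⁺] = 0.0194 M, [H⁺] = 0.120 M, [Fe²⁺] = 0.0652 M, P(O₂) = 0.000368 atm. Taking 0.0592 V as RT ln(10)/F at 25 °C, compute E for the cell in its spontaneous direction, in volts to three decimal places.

O₂/H₂O is the cathode (higher E°), Fe³⁺/Fe²⁺ the anode: E°cell = +1.27 − (+0.76) = +0.51 V, n = 4.
Overall: O₂(g) + 4 H⁺(aq) + 4 Fe²⁺(aq) → 2 H₂O(l) + 4 Fe³⁺(aq)
Q = [Fe³⁺]^4 / (P(O₂)·[H⁺]^4·[Fe²⁺]^4); log Q = 5.012.
E = E° − (0.0592/n) log Q = +0.51 − (0.0592/4)(5.012) = +0.436 V.

+0.436 V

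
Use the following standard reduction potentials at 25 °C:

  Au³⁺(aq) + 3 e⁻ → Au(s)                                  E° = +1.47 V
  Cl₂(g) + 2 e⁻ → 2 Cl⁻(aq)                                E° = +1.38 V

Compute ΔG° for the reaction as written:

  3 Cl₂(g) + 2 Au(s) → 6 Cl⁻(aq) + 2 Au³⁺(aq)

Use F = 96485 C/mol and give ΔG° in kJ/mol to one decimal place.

+52.1 kJ/mol

As written, Cl₂/Cl⁻ is reduced (cathode) and Au³⁺/Au is oxidised (anode), so E°cell = (+1.38) − (+1.47) = -0.09 V.
Balancing electrons gives n = 6.
ΔG° = −nFE° = −(6)(96485)(-0.09) = 52,102 J = +52.1 kJ/mol.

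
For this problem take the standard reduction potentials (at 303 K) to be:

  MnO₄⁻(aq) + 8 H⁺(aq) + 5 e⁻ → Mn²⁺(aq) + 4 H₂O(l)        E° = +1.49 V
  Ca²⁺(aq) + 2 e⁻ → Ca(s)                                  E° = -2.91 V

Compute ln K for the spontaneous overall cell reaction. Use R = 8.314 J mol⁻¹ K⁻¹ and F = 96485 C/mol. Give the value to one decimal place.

1685.2

Cathode: MnO₄⁻/Mn²⁺; anode: Ca²⁺/Ca. E°cell = (+1.49) − (-2.91) = +4.40 V, with n = 10.
ΔG° = −nFE° = −RT ln K, so ln K = nFE°/(RT) = (10)(96485)(+4.40) / ((8.314)(303)) = 1685.233.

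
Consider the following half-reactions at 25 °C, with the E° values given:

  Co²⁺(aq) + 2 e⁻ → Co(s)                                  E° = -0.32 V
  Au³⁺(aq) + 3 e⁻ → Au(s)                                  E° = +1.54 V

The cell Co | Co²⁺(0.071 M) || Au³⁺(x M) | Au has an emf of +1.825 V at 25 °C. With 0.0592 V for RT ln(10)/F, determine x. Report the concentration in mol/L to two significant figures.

Au³⁺/Au is the cathode, Co²⁺/Co the anode: E°cell = +1.86 V, n = 6.
Overall reaction: 2 Au³⁺(aq) + 3 Co(s) → 2 Au(s) + 3 Co²⁺(aq); Q = [Co²⁺]^3/[Au³⁺]^2.
From E = E° − (0.0592/n) log Q: log Q = (E° − E)·n/0.0592 = (+1.86 − (+1.825))·6/0.0592 = 3.5473.
So 2·log[Au³⁺] = 3·log(0.071) − log Q = -3.4462 − (3.5473) = -6.9935; log[Au³⁺] = -6.9935 / 2 = -3.4968; [Au³⁺] = 10^(-3.4968) ≈ 0.00032 M.

0.00032 M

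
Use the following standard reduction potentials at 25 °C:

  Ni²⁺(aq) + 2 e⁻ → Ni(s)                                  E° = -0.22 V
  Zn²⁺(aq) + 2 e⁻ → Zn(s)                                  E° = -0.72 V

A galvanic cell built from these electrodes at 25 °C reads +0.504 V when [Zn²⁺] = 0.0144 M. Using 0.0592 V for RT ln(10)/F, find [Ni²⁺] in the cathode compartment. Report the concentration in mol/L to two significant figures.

0.020 M

Ni²⁺/Ni is the cathode, Zn²⁺/Zn the anode: E°cell = +0.50 V, n = 2.
Overall reaction: Ni²⁺(aq) + Zn(s) → Ni(s) + Zn²⁺(aq); Q = [Zn²⁺]^1/[Ni²⁺]^1.
From E = E° − (0.0592/n) log Q: log Q = (E° − E)·n/0.0592 = (+0.50 − (+0.504))·2/0.0592 = -0.1351.
So 1·log[Ni²⁺] = 1·log(0.0144) − log Q = -1.8416 − (-0.1351) = -1.7065; [Ni²⁺] = 10^(-1.7065) ≈ 0.020 M.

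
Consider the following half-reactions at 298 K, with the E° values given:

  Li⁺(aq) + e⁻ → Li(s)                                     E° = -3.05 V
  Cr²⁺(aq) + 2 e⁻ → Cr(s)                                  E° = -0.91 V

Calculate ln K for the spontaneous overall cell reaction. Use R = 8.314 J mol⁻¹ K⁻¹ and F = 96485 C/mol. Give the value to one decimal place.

Cathode: Cr²⁺/Cr; anode: Li⁺/Li. E°cell = (-0.91) − (-3.05) = +2.14 V, with n = 2.
ΔG° = −nFE° = −RT ln K, so ln K = nFE°/(RT) = (2)(96485)(+2.14) / ((8.314)(298)) = 166.678.

166.7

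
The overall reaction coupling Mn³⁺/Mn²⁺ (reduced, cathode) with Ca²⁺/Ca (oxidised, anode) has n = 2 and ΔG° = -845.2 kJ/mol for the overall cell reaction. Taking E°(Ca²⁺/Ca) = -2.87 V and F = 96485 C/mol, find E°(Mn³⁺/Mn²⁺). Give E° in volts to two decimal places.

E°cell = −ΔG°/(nF) = −(-845.2×10³)/((2)(96485)) = +4.380 V.
Since Mn³⁺/Mn²⁺ is the cathode and Ca²⁺/Ca the anode, E°cell = E°(Mn³⁺/Mn²⁺) − E°(Ca²⁺/Ca).
So E°(Mn³⁺/Mn²⁺) = E°cell + E°(Ca²⁺/Ca) = +4.380 + (-2.87) = +1.51 V.

+1.51 V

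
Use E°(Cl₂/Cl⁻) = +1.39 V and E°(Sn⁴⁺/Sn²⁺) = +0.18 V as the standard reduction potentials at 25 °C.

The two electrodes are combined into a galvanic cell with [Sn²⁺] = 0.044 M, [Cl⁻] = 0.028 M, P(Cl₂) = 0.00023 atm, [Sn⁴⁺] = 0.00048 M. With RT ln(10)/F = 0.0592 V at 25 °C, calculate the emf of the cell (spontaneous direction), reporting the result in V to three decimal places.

Cl₂/Cl⁻ is the cathode (higher E°), Sn⁴⁺/Sn²⁺ the anode: E°cell = +1.39 − (+0.18) = +1.21 V, n = 2.
Overall: Cl₂(g) + Sn²⁺(aq) → 2 Cl⁻(aq) + Sn⁴⁺(aq)
Q = [Cl⁻]^2·[Sn⁴⁺] / (P(Cl₂)·[Sn²⁺]); log Q = -1.430.
E = E° − (0.0592/n) log Q = +1.21 − (0.0592/2)(-1.430) = +1.252 V.

+1.252 V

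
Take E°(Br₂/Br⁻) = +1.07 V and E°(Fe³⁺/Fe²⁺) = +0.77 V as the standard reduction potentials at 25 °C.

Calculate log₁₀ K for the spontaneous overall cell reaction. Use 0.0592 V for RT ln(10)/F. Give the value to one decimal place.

Cathode: Br₂/Br⁻; anode: Fe³⁺/Fe²⁺. E°cell = +0.30 V, n = 2.
log K = nE°cell / 0.0592 = (2)(+0.30) / 0.0592 = 10.1.

10.1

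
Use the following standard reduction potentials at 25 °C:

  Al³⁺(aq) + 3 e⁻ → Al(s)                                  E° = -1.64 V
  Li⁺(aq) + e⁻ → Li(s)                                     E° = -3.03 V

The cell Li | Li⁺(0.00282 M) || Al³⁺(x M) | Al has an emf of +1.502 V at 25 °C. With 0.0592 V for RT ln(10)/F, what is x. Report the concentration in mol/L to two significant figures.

0.011 M

Al³⁺/Al is the cathode, Li⁺/Li the anode: E°cell = +1.39 V, n = 3.
Overall reaction: Al³⁺(aq) + 3 Li(s) → Al(s) + 3 Li⁺(aq); Q = [Li⁺]^3/[Al³⁺]^1.
From E = E° − (0.0592/n) log Q: log Q = (E° − E)·n/0.0592 = (+1.39 − (+1.502))·3/0.0592 = -5.6757.
So 1·log[Al³⁺] = 3·log(0.00282) − log Q = -7.6493 − (-5.6757) = -1.9736; [Al³⁺] = 10^(-1.9736) ≈ 0.011 M.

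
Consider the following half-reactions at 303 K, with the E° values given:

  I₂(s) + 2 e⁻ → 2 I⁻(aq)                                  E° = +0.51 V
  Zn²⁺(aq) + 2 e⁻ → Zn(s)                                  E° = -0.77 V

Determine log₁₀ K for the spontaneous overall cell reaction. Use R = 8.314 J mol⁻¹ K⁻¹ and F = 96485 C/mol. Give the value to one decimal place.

42.6

Cathode: I₂/I⁻; anode: Zn²⁺/Zn. E°cell = (+0.51) − (-0.77) = +1.28 V, with n = 2.
ΔG° = −nFE° = −RT ln K, so ln K = nFE°/(RT) = (2)(96485)(+1.28) / ((8.314)(303)) = 98.050.
log₁₀ K = 98.050 / ln 10 = 42.6.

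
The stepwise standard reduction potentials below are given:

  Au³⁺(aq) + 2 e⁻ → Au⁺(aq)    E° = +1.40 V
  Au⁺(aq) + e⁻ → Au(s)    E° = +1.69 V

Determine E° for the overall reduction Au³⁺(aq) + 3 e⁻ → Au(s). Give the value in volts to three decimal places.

Adding the free-energy changes (−nFE°) of the two steps gives −n₃FE°₃ = −n₁FE°₁ − n₂FE°₂.
E°₃ = (2×+1.40 + 1×+1.69) / 3 = (+4.490) / 3 = +1.497 V.
Simply averaging or adding the two E° values would be wrong; the electron-weighted sum is required.

+1.497 V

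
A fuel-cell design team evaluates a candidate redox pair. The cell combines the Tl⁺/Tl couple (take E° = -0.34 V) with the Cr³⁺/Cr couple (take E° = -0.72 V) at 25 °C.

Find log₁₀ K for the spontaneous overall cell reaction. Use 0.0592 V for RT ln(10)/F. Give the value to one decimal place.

Cathode: Tl⁺/Tl; anode: Cr³⁺/Cr. E°cell = +0.38 V, n = 3.
log K = nE°cell / 0.0592 = (3)(+0.38) / 0.0592 = 19.3.

19.3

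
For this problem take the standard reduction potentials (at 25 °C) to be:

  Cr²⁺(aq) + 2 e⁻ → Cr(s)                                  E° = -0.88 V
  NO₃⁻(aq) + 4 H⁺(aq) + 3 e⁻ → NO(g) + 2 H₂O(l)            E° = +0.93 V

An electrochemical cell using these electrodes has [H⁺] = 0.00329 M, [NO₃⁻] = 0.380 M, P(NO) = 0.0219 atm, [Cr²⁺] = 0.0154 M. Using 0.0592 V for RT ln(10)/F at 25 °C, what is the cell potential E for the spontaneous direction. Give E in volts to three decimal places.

+1.692 V

NO₃⁻/NO is the cathode (higher E°), Cr²⁺/Cr the anode: E°cell = +0.93 − (-0.88) = +1.81 V, n = 6.
Overall: 2 NO₃⁻(aq) + 8 H⁺(aq) + 3 Cr(s) → 2 NO(g) + 4 H₂O(l) + 3 Cr²⁺(aq)
Q = P(NO)^2·[Cr²⁺]^3 / ([NO₃⁻]^2·[H⁺]^8); log Q = 11.946.
E = E° − (0.0592/n) log Q = +1.81 − (0.0592/6)(11.946) = +1.692 V.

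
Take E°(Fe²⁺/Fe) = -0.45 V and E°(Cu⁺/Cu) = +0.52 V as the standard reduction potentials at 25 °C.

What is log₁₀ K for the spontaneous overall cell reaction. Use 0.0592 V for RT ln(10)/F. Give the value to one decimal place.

Cathode: Cu⁺/Cu; anode: Fe²⁺/Fe. E°cell = +0.97 V, n = 2.
log K = nE°cell / 0.0592 = (2)(+0.97) / 0.0592 = 32.8.

32.8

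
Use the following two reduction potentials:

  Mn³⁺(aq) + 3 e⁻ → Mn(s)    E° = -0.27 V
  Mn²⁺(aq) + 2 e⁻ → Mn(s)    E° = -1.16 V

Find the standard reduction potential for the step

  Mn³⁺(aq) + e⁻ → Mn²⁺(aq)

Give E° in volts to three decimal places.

Sequential free energies add, so n₃E°₃ = n₁E°₁ + n₂E°₂.
With n₃ = 3, and the known step contributing 2×(-1.16) V, the unknown satisfies 1·E° = 3×(-0.27) − 2×(-1.16) = +1.510.
E° = +1.510 / 1 = +1.510 V.

+1.510 V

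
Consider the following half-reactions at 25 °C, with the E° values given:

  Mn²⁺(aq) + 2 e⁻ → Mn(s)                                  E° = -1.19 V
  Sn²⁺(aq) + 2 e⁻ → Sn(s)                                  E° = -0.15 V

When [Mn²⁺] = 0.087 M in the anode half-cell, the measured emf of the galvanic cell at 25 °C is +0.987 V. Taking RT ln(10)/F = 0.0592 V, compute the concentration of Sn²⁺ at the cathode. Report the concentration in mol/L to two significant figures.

0.0014 M

Sn²⁺/Sn is the cathode, Mn²⁺/Mn the anode: E°cell = +1.04 V, n = 2.
Overall reaction: Sn²⁺(aq) + Mn(s) → Sn(s) + Mn²⁺(aq); Q = [Mn²⁺]^1/[Sn²⁺]^1.
From E = E° − (0.0592/n) log Q: log Q = (E° − E)·n/0.0592 = (+1.04 − (+0.987))·2/0.0592 = 1.7905.
So 1·log[Sn²⁺] = 1·log(0.087) − log Q = -1.0605 − (1.7905) = -2.8510; [Sn²⁺] = 10^(-2.8510) ≈ 0.0014 M.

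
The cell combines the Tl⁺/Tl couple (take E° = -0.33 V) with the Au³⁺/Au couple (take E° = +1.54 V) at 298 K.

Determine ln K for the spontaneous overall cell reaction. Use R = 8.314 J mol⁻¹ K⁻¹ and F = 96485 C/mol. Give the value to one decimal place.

Cathode: Au³⁺/Au; anode: Tl⁺/Tl. E°cell = (+1.54) − (-0.33) = +1.87 V, with n = 3.
ΔG° = −nFE° = −RT ln K, so ln K = nFE°/(RT) = (3)(96485)(+1.87) / ((8.314)(298)) = 218.472.

218.5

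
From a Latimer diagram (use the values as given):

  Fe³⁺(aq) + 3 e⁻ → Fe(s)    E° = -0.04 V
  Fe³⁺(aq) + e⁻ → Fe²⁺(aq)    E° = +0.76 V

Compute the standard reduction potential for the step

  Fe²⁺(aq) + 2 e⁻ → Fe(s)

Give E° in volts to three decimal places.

Sequential free energies add, so n₃E°₃ = n₁E°₁ + n₂E°₂.
With n₃ = 3, and the known step contributing 1×(+0.76) V, the unknown satisfies 2·E° = 3×(-0.04) − 1×(+0.76) = -0.880.
E° = -0.880 / 2 = -0.440 V.

-0.440 V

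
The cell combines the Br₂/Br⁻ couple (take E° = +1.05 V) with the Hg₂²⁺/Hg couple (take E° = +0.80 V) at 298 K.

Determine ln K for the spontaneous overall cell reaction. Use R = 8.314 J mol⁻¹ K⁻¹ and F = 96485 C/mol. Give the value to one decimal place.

19.5

Cathode: Br₂/Br⁻; anode: Hg₂²⁺/Hg. E°cell = (+1.05) − (+0.80) = +0.25 V, with n = 2.
ΔG° = −nFE° = −RT ln K, so ln K = nFE°/(RT) = (2)(96485)(+0.25) / ((8.314)(298)) = 19.472.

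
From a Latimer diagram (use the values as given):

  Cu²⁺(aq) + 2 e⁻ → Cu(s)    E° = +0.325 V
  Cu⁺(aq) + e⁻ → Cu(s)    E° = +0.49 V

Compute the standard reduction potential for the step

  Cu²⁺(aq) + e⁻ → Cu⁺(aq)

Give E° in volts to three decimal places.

+0.160 V

Sequential free energies add, so n₃E°₃ = n₁E°₁ + n₂E°₂.
With n₃ = 2, and the known step contributing 1×(+0.49) V, the unknown satisfies 1·E° = 2×(+0.325) − 1×(+0.49) = +0.160.
E° = +0.160 / 1 = +0.160 V.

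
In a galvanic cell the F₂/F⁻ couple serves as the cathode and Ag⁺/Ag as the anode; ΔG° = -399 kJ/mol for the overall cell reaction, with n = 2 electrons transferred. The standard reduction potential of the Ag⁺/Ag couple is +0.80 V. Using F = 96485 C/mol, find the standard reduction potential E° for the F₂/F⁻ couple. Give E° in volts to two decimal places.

+2.87 V

E°cell = −ΔG°/(nF) = −(-399×10³)/((2)(96485)) = +2.068 V.
Since F₂/F⁻ is the cathode and Ag⁺/Ag the anode, E°cell = E°(F₂/F⁻) − E°(Ag⁺/Ag).
So E°(F₂/F⁻) = E°cell + E°(Ag⁺/Ag) = +2.068 + (+0.80) = +2.87 V.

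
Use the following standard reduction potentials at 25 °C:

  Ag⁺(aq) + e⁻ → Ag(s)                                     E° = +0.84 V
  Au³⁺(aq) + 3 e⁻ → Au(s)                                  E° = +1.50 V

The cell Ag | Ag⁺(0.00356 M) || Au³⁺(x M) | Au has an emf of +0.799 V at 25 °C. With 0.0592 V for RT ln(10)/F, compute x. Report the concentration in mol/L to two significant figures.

0.50 M

Au³⁺/Au is the cathode, Ag⁺/Ag the anode: E°cell = +0.66 V, n = 3.
Overall reaction: Au³⁺(aq) + 3 Ag(s) → Au(s) + 3 Ag⁺(aq); Q = [Ag⁺]^3/[Au³⁺]^1.
From E = E° − (0.0592/n) log Q: log Q = (E° − E)·n/0.0592 = (+0.66 − (+0.799))·3/0.0592 = -7.0439.
So 1·log[Au³⁺] = 3·log(0.00356) − log Q = -7.3457 − (-7.0439) = -0.3018; [Au³⁺] = 10^(-0.3018) ≈ 0.50 M.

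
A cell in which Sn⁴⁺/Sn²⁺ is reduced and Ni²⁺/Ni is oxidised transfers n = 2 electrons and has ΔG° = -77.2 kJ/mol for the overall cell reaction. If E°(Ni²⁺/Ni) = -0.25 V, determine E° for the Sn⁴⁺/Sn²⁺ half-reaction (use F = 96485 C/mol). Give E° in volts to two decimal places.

E°cell = −ΔG°/(nF) = −(-77.2×10³)/((2)(96485)) = +0.400 V.
Since Sn⁴⁺/Sn²⁺ is the cathode and Ni²⁺/Ni the anode, E°cell = E°(Sn⁴⁺/Sn²⁺) − E°(Ni²⁺/Ni).
So E°(Sn⁴⁺/Sn²⁺) = E°cell + E°(Ni²⁺/Ni) = +0.400 + (-0.25) = +0.15 V.

+0.15 V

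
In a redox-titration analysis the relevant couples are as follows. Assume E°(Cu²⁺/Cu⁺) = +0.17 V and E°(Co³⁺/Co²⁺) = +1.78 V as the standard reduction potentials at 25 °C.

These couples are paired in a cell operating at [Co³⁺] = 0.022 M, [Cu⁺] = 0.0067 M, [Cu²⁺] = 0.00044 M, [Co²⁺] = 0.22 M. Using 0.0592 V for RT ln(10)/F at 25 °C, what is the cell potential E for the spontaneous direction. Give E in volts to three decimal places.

Co³⁺/Co²⁺ is the cathode (higher E°), Cu²⁺/Cu⁺ the anode: E°cell = +1.78 − (+0.17) = +1.61 V, n = 1.
Overall: Co³⁺(aq) + Cu⁺(aq) → Co²⁺(aq) + Cu²⁺(aq)
Q = [Co²⁺]·[Cu²⁺] / ([Co³⁺]·[Cu⁺]); log Q = -0.183.
E = E° − (0.0592/n) log Q = +1.61 − (0.0592/1)(-0.183) = +1.621 V.

+1.621 V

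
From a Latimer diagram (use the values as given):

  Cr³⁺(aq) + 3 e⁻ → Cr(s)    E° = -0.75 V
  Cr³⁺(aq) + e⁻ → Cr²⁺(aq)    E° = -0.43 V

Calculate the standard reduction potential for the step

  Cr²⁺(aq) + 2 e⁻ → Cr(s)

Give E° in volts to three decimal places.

-0.910 V

Sequential free energies add, so n₃E°₃ = n₁E°₁ + n₂E°₂.
With n₃ = 3, and the known step contributing 1×(-0.43) V, the unknown satisfies 2·E° = 3×(-0.75) − 1×(-0.43) = -1.820.
E° = -1.820 / 2 = -0.910 V.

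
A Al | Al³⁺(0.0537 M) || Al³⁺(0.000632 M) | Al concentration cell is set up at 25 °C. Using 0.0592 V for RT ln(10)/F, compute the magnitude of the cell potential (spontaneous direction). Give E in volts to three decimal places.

For a concentration cell E°cell = 0. The 0.0537 M side is the cathode (reduction is favoured where [Al³⁺] is higher).
With n = 3, E = −(0.0592/3) log([Al³⁺]ₐₙ/[Al³⁺]꜀ₐₜ) = −(0.0592/3) log(0.000632/0.0537) = −(0.0592/3)(-1.929) = +0.038 V.

+0.038 V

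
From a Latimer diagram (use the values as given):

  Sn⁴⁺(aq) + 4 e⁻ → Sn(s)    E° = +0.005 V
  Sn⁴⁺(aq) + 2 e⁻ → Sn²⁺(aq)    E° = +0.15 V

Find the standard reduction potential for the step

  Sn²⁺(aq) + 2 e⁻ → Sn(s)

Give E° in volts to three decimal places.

Sequential free energies add, so n₃E°₃ = n₁E°₁ + n₂E°₂.
With n₃ = 4, and the known step contributing 2×(+0.15) V, the unknown satisfies 2·E° = 4×(+0.005) − 2×(+0.15) = -0.280.
E° = -0.280 / 2 = -0.140 V.

-0.140 V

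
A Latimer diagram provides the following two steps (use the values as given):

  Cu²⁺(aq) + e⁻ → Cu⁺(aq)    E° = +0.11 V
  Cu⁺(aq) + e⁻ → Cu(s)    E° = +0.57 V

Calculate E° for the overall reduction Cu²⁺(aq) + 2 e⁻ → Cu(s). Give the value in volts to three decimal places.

Since ΔG° = −nFE° is additive over sequential reductions, n₃E°₃ = n₁E°₁ + n₂E°₂.
E°₃ = (1×+0.11 + 1×+0.57) / 2 = (+0.680) / 2 = +0.340 V.

+0.340 V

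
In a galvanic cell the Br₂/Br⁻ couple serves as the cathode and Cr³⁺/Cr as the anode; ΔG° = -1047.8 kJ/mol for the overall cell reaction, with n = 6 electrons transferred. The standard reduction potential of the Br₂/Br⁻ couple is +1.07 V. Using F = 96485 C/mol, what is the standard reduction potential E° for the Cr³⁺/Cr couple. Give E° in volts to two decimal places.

-0.74 V

E°cell = −ΔG°/(nF) = −(-1047.8×10³)/((6)(96485)) = +1.810 V.
Since Br₂/Br⁻ is the cathode and Cr³⁺/Cr the anode, E°cell = E°(Br₂/Br⁻) − E°(Cr³⁺/Cr).
So E°(Cr³⁺/Cr) = E°(Br₂/Br⁻) − E°cell = (+1.07) − (+1.810) = -0.74 V.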